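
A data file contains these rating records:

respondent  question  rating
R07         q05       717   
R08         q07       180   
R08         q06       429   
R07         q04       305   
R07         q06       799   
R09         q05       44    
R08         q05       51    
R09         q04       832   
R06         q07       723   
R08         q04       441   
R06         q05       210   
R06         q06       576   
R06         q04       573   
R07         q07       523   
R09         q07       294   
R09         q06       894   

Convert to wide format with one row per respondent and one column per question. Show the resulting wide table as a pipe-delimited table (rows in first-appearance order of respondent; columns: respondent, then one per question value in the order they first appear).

Columns: respondent plus the 4 distinct question values (q05, q07, q06, q04).
For example, row R07 column q05 takes rating=717 from the long row (R07, q05).

| respondent | q05 | q07 | q06 | q04 |
| R07 | 717 | 523 | 799 | 305 |
| R08 | 51 | 180 | 429 | 441 |
| R09 | 44 | 294 | 894 | 832 |
| R06 | 210 | 723 | 576 | 573 |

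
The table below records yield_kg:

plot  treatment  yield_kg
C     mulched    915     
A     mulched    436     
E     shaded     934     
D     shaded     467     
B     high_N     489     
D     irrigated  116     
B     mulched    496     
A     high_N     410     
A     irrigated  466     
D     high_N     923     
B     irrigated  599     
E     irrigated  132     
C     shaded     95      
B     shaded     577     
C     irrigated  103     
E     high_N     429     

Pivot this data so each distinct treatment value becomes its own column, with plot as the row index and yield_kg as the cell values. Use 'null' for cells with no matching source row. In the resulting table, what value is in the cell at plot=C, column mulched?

The long row with plot=C, treatment=mulched has yield_kg=915.

915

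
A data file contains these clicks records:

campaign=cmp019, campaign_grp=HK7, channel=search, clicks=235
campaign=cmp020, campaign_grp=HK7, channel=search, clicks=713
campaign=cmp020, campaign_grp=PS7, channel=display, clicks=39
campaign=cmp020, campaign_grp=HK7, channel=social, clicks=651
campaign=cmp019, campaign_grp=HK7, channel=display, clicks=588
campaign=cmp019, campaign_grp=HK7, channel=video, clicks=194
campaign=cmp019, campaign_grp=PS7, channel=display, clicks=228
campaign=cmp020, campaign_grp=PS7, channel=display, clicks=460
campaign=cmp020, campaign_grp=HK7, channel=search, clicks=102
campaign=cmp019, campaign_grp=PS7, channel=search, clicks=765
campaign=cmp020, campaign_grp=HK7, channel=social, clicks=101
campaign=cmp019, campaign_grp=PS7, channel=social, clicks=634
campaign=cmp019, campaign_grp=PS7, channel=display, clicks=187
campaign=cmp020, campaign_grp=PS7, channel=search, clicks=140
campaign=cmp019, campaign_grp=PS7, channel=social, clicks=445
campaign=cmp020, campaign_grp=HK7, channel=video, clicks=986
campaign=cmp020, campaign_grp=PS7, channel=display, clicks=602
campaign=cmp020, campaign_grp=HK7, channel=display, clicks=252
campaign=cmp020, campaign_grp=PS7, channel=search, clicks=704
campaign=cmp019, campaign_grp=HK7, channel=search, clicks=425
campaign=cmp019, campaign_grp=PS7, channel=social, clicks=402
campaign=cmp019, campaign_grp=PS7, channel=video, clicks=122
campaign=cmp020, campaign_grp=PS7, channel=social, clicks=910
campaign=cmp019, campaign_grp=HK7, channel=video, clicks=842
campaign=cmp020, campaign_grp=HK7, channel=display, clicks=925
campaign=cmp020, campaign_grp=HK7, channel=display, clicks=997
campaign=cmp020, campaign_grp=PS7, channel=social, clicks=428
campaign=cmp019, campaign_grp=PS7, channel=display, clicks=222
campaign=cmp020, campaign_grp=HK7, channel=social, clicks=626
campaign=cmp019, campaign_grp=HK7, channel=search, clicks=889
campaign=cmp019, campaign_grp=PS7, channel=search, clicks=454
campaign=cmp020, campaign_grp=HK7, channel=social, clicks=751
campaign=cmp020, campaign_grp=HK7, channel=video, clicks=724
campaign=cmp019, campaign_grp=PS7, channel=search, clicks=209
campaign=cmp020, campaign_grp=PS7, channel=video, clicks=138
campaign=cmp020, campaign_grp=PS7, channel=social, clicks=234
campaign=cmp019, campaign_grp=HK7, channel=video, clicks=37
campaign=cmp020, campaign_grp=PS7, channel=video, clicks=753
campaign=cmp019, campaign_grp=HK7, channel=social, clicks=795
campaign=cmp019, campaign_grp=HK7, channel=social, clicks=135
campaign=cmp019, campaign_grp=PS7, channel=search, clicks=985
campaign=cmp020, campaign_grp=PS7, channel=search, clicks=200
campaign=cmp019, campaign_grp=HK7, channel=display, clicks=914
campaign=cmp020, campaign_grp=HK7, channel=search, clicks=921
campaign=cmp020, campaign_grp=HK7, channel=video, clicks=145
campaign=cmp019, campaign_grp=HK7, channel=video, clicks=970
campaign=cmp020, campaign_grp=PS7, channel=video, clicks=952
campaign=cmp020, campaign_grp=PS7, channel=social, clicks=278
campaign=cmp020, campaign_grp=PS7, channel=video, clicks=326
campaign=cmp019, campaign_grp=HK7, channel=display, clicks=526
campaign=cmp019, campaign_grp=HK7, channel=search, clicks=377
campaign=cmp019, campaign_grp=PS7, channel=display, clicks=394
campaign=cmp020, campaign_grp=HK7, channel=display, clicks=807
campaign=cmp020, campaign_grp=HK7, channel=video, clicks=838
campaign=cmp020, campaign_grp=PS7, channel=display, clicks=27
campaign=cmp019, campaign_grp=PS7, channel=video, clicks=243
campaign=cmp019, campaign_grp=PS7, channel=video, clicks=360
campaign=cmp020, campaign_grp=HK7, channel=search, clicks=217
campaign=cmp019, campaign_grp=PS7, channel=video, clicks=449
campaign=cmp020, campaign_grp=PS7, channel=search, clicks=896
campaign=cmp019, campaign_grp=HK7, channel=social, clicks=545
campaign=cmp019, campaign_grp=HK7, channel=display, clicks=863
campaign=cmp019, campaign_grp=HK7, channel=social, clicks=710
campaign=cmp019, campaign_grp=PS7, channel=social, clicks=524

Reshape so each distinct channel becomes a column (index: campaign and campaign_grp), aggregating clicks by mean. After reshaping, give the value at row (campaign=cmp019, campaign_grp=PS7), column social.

501.25

Rows with campaign=cmp019, campaign_grp=PS7 and channel=social: clicks values are 634, 445, 402, 524.
(634 + 445 + 402 + 524) / 4 = 501.25.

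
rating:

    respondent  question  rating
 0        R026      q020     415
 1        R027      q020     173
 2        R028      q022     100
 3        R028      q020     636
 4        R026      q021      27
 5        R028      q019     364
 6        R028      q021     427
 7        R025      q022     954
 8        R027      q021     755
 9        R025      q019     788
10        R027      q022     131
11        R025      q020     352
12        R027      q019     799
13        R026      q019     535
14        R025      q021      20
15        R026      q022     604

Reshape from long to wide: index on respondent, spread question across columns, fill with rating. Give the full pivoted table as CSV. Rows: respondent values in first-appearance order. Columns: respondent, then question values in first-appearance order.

Columns: respondent plus the 4 distinct question values (q020, q022, q021, q019).
For example, row R026 column q020 takes rating=415 from the long row (R026, q020).

respondent,q020,q022,q021,q019
R026,415,604,27,535
R027,173,131,755,799
R028,636,100,427,364
R025,352,954,20,788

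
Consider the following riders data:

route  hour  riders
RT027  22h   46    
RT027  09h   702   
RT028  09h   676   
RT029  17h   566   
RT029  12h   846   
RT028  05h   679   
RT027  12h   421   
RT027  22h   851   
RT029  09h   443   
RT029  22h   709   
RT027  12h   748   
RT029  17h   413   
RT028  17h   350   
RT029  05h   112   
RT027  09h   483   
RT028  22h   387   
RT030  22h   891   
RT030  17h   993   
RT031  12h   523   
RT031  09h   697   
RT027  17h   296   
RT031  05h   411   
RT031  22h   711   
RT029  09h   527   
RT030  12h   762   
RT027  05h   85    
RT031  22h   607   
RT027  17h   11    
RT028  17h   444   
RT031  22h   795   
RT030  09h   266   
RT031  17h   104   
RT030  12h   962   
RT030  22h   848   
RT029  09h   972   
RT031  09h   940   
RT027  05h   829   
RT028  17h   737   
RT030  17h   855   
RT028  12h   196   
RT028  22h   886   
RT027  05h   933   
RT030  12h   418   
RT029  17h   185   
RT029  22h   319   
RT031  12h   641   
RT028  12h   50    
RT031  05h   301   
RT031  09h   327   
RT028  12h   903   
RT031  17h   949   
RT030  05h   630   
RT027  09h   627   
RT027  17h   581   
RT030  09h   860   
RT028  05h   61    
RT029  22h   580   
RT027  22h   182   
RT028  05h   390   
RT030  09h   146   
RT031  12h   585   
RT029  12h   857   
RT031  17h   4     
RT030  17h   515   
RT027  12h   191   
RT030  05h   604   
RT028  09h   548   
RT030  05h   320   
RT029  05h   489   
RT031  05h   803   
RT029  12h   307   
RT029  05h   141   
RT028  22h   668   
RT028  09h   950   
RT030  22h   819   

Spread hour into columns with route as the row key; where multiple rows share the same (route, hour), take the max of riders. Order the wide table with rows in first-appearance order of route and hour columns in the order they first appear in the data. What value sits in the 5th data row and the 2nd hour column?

940

With rows in first-appearance order of route, row 5 is route=RT031. hour columns in first-appearance order: 22h, 09h, 17h, 12h, 05h; column 2 is 09h.
Long rows with route=RT031, hour=09h: max(697, 940, 327) = 940.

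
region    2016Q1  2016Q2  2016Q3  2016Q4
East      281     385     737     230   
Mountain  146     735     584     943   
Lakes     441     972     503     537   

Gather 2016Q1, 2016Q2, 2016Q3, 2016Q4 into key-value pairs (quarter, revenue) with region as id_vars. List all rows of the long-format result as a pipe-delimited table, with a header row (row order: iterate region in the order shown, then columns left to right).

Each (region, column) pair becomes one row: 3 × 4 = 12 rows.
For example, (East, 2016Q1) → revenue=281.

| region | quarter | revenue |
| East | 2016Q1 | 281 |
| East | 2016Q2 | 385 |
| East | 2016Q3 | 737 |
| East | 2016Q4 | 230 |
| Mountain | 2016Q1 | 146 |
| Mountain | 2016Q2 | 735 |
| Mountain | 2016Q3 | 584 |
| Mountain | 2016Q4 | 943 |
| Lakes | 2016Q1 | 441 |
| Lakes | 2016Q2 | 972 |
| Lakes | 2016Q3 | 503 |
| Lakes | 2016Q4 | 537 |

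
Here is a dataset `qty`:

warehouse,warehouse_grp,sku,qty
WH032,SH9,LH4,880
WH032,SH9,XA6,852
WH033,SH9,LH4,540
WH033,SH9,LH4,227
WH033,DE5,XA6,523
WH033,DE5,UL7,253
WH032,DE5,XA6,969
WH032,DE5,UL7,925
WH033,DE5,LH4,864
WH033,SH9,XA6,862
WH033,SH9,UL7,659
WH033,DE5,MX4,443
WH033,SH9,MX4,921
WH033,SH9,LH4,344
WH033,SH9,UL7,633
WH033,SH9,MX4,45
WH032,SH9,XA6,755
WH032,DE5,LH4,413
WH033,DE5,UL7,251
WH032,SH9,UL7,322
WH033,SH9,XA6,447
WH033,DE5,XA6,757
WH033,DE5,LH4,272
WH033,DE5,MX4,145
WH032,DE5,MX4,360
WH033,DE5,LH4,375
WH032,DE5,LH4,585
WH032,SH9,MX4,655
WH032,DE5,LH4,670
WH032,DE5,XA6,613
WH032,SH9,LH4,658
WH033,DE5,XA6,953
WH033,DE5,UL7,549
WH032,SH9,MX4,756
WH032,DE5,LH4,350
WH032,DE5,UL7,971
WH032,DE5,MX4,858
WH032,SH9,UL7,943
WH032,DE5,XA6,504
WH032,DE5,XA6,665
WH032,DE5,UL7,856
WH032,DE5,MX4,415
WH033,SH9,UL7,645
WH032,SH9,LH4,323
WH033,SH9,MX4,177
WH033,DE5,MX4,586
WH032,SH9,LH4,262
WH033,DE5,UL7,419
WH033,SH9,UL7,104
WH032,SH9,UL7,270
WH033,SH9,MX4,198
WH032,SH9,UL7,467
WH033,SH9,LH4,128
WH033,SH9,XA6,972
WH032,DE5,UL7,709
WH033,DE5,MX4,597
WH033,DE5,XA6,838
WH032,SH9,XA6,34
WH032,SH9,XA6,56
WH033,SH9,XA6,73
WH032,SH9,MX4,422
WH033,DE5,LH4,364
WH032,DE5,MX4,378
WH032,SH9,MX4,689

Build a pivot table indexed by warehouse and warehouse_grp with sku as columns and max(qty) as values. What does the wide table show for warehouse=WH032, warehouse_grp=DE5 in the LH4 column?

670

Rows with warehouse=WH032, warehouse_grp=DE5 and sku=LH4: qty values are 413, 585, 670, 350.
max(413, 585, 670, 350) = 670.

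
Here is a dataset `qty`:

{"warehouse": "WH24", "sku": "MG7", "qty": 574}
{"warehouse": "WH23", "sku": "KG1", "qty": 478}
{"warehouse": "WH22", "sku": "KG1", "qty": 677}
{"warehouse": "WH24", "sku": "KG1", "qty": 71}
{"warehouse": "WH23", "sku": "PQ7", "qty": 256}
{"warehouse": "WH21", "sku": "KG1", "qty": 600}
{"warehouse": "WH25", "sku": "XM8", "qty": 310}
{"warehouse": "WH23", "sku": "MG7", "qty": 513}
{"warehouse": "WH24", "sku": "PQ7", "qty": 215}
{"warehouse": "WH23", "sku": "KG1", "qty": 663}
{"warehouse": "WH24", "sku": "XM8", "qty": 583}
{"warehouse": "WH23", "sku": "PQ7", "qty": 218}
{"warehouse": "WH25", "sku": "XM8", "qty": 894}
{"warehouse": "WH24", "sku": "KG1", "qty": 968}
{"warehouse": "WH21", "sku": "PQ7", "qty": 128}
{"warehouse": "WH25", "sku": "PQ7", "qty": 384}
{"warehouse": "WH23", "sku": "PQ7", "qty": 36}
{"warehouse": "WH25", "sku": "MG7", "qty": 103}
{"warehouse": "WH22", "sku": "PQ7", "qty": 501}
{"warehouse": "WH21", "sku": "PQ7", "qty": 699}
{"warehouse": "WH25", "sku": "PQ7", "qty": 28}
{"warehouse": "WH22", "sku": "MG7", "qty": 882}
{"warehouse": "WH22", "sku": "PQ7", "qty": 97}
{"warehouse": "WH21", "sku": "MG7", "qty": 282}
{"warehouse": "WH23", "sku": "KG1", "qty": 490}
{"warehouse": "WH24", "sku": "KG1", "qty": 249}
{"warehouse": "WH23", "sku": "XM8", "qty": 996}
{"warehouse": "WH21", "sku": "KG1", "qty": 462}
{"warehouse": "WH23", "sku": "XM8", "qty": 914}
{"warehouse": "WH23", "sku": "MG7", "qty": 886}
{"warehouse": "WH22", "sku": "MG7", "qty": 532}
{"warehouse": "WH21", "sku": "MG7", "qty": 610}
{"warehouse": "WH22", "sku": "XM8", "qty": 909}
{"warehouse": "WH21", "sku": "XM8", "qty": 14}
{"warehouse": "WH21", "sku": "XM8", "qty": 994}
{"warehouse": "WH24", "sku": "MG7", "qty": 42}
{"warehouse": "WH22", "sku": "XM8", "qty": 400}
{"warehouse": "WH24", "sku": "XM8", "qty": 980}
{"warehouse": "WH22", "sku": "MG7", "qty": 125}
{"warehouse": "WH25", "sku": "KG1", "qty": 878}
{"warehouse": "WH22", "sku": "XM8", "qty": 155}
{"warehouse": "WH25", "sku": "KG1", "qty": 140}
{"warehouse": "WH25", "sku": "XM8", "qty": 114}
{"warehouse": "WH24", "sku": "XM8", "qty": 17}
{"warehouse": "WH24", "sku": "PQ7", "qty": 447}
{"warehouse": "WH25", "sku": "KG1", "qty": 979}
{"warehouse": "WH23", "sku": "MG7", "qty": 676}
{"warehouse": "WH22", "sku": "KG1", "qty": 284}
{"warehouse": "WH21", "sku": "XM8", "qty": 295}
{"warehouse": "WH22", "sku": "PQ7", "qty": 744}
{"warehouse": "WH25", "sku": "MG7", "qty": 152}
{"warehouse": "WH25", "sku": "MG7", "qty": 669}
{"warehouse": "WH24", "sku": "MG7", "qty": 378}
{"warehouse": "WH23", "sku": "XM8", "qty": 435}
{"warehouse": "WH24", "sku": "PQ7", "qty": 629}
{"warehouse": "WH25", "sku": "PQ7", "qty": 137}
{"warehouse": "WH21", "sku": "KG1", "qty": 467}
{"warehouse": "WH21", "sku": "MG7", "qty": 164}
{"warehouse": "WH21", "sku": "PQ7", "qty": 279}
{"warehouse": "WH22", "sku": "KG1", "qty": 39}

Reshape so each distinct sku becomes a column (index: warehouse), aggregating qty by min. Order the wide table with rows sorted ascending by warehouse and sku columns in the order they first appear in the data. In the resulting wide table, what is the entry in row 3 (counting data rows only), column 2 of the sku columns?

478

With rows sorted ascending by warehouse, row 3 is warehouse=WH23. sku columns in first-appearance order: MG7, KG1, PQ7, XM8; column 2 is KG1.
Long rows with warehouse=WH23, sku=KG1: min(478, 663, 490) = 478.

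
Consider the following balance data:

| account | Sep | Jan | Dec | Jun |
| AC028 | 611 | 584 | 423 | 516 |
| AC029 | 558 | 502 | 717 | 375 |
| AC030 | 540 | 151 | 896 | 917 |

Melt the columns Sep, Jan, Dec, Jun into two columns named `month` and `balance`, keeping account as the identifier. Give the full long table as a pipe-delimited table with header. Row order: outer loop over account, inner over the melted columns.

| account | month | balance |
| AC028 | Sep | 611 |
| AC028 | Jan | 584 |
| AC028 | Dec | 423 |
| AC028 | Jun | 516 |
| AC029 | Sep | 558 |
| AC029 | Jan | 502 |
| AC029 | Dec | 717 |
| AC029 | Jun | 375 |
| AC030 | Sep | 540 |
| AC030 | Jan | 151 |
| AC030 | Dec | 896 |
| AC030 | Jun | 917 |

Each (account, column) pair becomes one row: 3 × 4 = 12 rows.
For example, (AC028, Sep) → balance=611.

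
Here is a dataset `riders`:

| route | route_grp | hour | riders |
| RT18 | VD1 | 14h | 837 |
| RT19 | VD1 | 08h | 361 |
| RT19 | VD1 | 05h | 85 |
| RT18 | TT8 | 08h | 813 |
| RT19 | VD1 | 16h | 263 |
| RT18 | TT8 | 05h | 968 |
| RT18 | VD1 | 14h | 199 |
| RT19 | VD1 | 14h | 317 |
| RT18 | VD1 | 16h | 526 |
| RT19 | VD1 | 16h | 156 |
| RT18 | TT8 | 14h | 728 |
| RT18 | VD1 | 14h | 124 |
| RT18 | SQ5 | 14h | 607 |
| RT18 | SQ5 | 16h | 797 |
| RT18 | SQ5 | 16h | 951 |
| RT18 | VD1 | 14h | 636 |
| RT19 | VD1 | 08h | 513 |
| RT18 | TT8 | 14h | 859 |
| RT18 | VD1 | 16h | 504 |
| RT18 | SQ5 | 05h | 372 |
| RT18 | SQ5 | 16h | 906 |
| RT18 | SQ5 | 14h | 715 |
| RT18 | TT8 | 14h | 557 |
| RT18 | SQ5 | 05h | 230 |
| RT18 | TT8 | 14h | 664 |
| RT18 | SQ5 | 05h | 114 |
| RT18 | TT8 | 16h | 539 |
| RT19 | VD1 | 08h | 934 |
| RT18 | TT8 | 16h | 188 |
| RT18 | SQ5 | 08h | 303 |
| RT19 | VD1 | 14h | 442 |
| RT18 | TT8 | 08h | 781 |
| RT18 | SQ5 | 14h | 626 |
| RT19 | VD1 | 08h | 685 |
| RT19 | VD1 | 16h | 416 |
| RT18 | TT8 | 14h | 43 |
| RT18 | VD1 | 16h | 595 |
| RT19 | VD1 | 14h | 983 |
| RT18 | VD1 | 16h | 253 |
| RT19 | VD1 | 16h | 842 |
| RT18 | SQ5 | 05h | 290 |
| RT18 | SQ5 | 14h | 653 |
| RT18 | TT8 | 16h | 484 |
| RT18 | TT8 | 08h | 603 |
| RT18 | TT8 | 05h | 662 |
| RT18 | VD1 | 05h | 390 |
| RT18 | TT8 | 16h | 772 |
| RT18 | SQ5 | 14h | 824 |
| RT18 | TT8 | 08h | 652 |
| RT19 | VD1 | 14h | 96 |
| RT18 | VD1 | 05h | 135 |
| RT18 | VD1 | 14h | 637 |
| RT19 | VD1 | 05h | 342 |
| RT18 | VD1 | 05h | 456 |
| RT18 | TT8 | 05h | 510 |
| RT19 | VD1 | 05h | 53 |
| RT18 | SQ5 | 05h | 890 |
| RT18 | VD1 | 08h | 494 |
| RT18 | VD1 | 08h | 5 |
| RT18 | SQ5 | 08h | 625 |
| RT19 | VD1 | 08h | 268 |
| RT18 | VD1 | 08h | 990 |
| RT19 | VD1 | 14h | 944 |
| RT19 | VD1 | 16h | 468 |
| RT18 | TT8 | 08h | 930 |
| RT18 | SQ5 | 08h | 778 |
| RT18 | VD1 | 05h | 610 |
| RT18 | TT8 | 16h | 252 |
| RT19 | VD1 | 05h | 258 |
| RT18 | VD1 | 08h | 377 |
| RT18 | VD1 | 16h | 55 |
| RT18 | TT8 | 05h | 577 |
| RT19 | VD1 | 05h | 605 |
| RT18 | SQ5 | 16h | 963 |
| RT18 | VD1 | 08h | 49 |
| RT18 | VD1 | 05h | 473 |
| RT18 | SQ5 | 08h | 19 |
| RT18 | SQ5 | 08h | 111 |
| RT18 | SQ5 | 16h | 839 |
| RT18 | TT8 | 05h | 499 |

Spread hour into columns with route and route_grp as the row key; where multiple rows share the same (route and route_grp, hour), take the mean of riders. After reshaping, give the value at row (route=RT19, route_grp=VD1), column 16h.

429

Rows with route=RT19, route_grp=VD1 and hour=16h: riders values are 263, 156, 416, 842, 468.
(263 + 156 + 416 + 842 + 468) / 5 = 429.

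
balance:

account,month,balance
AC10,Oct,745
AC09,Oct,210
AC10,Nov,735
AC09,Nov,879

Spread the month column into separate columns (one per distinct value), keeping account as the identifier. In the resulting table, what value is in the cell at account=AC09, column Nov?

879

Wide layout: rows indexed by account, columns are the 2 distinct month values (Oct, Nov).
Cell (account=AC09, month=Nov) draws from the long row where account=AC09 and month=Nov, which has balance=879.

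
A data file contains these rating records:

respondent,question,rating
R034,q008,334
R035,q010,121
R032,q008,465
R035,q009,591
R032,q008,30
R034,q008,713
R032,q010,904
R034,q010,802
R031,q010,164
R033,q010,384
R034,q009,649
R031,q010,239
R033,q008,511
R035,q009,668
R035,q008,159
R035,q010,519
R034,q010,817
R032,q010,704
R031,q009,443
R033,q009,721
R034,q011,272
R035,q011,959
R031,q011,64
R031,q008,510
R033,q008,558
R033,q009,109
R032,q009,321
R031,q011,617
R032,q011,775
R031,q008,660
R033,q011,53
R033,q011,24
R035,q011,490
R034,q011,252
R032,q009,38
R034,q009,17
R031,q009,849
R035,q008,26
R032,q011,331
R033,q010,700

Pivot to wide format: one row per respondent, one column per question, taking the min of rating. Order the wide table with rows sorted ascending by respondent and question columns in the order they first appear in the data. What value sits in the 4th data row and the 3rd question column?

With rows sorted ascending by respondent, row 4 is respondent=R034. question columns in first-appearance order: q008, q010, q009, q011; column 3 is q009.
Long rows with respondent=R034, question=q009: min(649, 17) = 17.

17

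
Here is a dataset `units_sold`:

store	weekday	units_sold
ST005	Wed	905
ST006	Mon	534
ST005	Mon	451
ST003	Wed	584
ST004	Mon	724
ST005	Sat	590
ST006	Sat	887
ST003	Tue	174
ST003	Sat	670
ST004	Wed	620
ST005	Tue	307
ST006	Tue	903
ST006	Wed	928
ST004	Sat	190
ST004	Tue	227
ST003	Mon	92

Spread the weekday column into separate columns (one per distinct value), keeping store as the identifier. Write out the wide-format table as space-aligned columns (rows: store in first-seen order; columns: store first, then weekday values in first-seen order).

store  Wed  Mon  Sat  Tue
ST005  905  451  590  307
ST006  928  534  887  903
ST003  584  92   670  174
ST004  620  724  190  227

Columns: store plus the 4 distinct weekday values (Wed, Mon, Sat, Tue).
For example, row ST005 column Wed takes units_sold=905 from the long row (ST005, Wed).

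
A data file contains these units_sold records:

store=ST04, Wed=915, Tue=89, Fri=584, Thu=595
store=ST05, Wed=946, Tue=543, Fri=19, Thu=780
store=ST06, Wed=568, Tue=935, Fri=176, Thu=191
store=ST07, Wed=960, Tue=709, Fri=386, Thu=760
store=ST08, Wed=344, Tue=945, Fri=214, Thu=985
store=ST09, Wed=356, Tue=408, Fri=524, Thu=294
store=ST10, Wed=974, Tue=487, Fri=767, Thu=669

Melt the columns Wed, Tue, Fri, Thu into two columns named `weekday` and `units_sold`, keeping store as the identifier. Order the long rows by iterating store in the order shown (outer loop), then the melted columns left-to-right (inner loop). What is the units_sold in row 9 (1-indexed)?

28 rows total (7 × 4). Row 9: index ⌊(9-1)/4⌋ = 2 into store → ST06; (9-1) mod 4 = 0 into the melted columns → Wed.
So row 9 is (ST06, Wed, 568); units_sold = 568.

568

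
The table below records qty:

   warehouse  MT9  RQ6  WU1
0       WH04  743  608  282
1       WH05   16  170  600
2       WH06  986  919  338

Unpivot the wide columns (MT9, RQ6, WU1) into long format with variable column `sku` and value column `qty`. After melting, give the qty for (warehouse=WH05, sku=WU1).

600

Unpivoting turns each (warehouse, wide-column) pair into one long row.
The wide cell at row WH05, column WU1 holds 600, so the long row (WH05, WU1) has qty=600.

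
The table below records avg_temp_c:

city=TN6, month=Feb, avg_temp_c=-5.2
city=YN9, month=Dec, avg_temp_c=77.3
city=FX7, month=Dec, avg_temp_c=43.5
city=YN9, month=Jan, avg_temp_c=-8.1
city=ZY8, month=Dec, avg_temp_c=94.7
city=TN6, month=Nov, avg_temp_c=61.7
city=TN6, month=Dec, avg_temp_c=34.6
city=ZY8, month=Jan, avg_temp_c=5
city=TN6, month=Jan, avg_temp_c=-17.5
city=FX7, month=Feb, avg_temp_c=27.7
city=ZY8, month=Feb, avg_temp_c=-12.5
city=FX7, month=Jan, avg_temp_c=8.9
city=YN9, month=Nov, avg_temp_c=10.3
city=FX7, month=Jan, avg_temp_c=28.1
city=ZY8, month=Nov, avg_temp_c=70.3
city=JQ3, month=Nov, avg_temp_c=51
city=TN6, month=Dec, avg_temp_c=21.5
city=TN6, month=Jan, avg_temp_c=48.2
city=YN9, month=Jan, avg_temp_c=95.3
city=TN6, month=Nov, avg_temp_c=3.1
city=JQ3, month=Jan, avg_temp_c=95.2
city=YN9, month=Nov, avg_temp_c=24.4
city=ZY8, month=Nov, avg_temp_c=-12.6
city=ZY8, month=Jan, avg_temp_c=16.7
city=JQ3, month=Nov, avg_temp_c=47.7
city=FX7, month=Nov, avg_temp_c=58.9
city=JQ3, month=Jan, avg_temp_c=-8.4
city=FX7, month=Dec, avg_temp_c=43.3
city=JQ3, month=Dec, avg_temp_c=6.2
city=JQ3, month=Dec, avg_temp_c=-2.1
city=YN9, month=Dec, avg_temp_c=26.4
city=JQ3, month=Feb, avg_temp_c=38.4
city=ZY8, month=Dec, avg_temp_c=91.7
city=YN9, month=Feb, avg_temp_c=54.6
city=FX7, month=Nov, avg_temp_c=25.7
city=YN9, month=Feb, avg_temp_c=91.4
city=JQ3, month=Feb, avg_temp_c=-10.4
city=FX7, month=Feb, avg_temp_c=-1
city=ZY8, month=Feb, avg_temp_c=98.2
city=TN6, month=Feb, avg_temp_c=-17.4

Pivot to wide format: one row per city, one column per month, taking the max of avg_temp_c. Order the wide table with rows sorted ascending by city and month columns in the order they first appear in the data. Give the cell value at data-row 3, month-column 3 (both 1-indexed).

With rows sorted ascending by city, row 3 is city=TN6. month columns in first-appearance order: Feb, Dec, Jan, Nov; column 3 is Jan.
Long rows with city=TN6, month=Jan: max(-17.5, 48.2) = 48.2.

48.2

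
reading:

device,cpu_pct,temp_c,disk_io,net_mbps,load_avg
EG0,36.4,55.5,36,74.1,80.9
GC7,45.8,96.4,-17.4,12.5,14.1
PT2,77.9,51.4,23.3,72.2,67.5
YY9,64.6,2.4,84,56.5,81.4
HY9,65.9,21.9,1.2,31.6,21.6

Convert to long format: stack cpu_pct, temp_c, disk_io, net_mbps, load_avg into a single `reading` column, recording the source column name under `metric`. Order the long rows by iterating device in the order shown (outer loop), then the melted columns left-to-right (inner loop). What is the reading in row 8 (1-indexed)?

-17.4

25 rows total (5 × 5). Row 8: index ⌊(8-1)/5⌋ = 1 into device → GC7; (8-1) mod 5 = 2 into the melted columns → disk_io.
So row 8 is (GC7, disk_io, -17.4); reading = -17.4.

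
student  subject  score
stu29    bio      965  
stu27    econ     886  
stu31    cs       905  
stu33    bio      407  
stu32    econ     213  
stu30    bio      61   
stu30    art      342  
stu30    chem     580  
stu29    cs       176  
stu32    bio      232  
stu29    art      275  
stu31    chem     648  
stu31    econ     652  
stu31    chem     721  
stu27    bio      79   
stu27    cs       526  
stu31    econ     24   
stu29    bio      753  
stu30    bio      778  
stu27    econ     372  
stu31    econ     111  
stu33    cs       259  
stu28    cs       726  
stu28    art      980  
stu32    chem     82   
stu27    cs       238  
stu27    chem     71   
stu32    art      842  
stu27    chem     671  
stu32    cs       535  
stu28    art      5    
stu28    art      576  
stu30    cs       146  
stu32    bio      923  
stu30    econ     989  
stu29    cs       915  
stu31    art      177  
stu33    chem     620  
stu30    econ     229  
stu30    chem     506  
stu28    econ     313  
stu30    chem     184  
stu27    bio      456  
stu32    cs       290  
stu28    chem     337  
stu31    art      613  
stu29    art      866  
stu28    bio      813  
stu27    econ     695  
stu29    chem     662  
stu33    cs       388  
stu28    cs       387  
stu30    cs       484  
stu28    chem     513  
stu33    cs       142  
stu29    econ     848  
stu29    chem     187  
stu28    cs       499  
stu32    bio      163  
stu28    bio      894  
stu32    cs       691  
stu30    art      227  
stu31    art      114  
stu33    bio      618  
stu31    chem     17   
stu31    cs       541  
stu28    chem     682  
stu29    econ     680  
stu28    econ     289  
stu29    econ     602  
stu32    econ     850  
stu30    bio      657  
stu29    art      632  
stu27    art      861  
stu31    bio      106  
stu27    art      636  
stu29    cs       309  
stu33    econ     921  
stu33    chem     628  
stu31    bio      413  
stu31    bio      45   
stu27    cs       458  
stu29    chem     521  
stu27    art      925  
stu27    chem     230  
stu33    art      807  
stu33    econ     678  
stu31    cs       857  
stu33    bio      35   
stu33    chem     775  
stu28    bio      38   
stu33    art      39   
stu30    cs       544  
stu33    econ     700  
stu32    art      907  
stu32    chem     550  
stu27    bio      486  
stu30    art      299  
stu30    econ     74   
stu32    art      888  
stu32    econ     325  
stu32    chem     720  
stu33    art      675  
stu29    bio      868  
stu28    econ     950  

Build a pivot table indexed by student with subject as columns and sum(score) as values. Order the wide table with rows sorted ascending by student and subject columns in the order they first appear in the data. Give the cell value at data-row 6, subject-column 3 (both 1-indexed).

With rows sorted ascending by student, row 6 is student=stu32. subject columns in first-appearance order: bio, econ, cs, art, chem; column 3 is cs.
Long rows with student=stu32, subject=cs: 535 + 290 + 691 = 1516.

1516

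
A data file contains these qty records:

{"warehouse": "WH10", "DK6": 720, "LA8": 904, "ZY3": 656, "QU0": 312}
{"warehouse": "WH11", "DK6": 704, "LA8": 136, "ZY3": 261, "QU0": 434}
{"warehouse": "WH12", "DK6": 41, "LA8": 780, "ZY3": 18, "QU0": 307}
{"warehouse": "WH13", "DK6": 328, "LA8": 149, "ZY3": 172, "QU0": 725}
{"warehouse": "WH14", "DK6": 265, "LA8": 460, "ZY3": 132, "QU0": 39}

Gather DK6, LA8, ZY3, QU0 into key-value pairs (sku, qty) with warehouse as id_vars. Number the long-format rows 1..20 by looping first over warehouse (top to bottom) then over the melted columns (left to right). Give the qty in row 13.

328

20 rows total (5 × 4). Row 13: index ⌊(13-1)/4⌋ = 3 into warehouse → WH13; (13-1) mod 4 = 0 into the melted columns → DK6.
So row 13 is (WH13, DK6, 328); qty = 328.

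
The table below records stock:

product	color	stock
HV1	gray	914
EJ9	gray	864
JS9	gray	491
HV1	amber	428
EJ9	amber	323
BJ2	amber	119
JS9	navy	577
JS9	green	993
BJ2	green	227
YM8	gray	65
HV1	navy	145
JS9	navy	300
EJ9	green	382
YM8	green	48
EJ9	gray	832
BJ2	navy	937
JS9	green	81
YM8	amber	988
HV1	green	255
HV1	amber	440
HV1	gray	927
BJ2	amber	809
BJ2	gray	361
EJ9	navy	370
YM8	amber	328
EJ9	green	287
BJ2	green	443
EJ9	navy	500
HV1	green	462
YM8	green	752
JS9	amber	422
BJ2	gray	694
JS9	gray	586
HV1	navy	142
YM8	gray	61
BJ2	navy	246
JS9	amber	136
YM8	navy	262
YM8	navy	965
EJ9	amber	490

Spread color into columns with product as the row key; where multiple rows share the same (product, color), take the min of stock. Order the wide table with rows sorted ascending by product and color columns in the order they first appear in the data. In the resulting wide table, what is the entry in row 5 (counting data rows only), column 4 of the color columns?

With rows sorted ascending by product, row 5 is product=YM8. color columns in first-appearance order: gray, amber, navy, green; column 4 is green.
Long rows with product=YM8, color=green: min(48, 752) = 48.

48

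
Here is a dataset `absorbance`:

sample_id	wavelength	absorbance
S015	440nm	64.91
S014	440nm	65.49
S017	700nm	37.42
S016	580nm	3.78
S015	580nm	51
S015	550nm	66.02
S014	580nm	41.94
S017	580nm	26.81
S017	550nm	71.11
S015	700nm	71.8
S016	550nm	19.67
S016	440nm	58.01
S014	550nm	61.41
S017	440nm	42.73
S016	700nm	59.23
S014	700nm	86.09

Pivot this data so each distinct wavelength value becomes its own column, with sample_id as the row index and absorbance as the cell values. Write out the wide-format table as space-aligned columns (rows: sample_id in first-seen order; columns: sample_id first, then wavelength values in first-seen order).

Columns: sample_id plus the 4 distinct wavelength values (440nm, 700nm, 580nm, 550nm).
For example, row S015 column 440nm takes absorbance=64.91 from the long row (S015, 440nm).

sample_id  440nm  700nm  580nm  550nm
S015       64.91  71.8   51     66.02
S014       65.49  86.09  41.94  61.41
S017       42.73  37.42  26.81  71.11
S016       58.01  59.23  3.78   19.67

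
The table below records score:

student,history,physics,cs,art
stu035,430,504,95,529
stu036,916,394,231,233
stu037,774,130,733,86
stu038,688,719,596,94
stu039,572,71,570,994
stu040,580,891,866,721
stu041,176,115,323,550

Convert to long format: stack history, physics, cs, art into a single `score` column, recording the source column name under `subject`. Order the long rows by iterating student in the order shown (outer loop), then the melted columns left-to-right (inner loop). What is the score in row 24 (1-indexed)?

28 rows total (7 × 4). Row 24: index ⌊(24-1)/4⌋ = 5 into student → stu040; (24-1) mod 4 = 3 into the melted columns → art.
So row 24 is (stu040, art, 721); score = 721.

721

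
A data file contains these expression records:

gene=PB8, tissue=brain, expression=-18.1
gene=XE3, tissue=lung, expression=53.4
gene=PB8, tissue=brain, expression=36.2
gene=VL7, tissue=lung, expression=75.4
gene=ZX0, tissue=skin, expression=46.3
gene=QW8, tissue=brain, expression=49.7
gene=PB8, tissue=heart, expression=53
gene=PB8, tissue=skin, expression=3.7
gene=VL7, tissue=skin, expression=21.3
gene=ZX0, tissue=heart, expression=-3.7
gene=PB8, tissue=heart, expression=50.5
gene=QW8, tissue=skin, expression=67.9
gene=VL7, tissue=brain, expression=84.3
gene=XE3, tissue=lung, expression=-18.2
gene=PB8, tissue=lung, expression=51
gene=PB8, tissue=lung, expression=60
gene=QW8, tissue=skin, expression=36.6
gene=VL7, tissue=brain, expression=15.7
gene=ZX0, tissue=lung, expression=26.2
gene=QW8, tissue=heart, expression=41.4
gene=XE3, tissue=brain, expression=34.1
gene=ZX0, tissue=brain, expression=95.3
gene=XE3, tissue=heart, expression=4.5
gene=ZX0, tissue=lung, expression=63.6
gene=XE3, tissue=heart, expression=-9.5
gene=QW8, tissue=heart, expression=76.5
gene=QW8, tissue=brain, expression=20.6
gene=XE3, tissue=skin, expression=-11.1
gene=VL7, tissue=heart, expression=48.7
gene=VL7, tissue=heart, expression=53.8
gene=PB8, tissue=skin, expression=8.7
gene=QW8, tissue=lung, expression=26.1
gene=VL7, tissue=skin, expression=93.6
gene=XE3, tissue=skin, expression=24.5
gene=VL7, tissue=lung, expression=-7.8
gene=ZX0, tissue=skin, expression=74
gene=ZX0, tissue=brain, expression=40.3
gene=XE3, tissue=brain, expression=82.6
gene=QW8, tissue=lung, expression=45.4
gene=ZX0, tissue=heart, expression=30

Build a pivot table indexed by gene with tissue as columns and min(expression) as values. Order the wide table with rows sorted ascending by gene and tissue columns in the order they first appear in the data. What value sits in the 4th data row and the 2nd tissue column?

With rows sorted ascending by gene, row 4 is gene=XE3. tissue columns in first-appearance order: brain, lung, skin, heart; column 2 is lung.
Long rows with gene=XE3, tissue=lung: min(53.4, -18.2) = -18.2.

-18.2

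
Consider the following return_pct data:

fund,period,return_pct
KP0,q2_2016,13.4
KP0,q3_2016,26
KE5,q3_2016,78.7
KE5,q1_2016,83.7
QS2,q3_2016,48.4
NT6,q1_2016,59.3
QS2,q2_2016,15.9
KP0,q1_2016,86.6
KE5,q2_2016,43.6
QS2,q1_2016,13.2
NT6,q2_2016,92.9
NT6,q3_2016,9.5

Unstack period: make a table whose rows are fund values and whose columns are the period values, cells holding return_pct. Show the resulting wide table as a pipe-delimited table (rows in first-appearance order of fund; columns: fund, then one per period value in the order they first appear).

| fund | q2_2016 | q3_2016 | q1_2016 |
| KP0 | 13.4 | 26 | 86.6 |
| KE5 | 43.6 | 78.7 | 83.7 |
| QS2 | 15.9 | 48.4 | 13.2 |
| NT6 | 92.9 | 9.5 | 59.3 |

Columns: fund plus the 3 distinct period values (q2_2016, q3_2016, q1_2016).
For example, row KP0 column q2_2016 takes return_pct=13.4 from the long row (KP0, q2_2016).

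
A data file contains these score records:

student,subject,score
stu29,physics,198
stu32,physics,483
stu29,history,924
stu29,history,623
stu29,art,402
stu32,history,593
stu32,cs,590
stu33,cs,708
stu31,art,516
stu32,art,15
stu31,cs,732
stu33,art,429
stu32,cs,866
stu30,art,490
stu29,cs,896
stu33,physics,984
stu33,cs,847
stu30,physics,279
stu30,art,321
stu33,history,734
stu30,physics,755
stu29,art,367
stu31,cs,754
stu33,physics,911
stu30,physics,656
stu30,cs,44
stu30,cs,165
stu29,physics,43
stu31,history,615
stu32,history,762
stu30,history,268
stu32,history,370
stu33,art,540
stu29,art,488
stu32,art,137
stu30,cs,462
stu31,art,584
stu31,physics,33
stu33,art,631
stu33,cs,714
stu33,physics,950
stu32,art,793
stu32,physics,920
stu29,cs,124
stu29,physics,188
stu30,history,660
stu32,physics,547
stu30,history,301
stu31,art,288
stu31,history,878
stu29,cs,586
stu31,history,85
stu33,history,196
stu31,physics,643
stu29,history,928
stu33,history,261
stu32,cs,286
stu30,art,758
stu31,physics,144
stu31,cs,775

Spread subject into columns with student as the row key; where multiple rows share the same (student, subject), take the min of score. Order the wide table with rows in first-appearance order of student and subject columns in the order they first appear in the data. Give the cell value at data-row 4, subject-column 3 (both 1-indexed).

With rows in first-appearance order of student, row 4 is student=stu31. subject columns in first-appearance order: physics, history, art, cs; column 3 is art.
Long rows with student=stu31, subject=art: min(516, 584, 288) = 288.

288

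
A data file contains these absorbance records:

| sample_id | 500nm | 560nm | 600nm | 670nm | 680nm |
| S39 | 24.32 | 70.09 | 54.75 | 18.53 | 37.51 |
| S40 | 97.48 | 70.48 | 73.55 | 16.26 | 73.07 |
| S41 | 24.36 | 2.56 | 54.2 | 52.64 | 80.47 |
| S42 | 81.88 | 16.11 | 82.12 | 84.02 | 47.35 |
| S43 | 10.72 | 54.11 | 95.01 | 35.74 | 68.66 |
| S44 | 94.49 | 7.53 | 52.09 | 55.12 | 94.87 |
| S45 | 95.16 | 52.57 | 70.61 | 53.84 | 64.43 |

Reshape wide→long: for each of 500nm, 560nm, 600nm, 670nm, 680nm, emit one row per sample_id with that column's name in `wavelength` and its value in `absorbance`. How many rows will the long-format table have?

35

7 sample_id values × 5 melted columns = 35 rows.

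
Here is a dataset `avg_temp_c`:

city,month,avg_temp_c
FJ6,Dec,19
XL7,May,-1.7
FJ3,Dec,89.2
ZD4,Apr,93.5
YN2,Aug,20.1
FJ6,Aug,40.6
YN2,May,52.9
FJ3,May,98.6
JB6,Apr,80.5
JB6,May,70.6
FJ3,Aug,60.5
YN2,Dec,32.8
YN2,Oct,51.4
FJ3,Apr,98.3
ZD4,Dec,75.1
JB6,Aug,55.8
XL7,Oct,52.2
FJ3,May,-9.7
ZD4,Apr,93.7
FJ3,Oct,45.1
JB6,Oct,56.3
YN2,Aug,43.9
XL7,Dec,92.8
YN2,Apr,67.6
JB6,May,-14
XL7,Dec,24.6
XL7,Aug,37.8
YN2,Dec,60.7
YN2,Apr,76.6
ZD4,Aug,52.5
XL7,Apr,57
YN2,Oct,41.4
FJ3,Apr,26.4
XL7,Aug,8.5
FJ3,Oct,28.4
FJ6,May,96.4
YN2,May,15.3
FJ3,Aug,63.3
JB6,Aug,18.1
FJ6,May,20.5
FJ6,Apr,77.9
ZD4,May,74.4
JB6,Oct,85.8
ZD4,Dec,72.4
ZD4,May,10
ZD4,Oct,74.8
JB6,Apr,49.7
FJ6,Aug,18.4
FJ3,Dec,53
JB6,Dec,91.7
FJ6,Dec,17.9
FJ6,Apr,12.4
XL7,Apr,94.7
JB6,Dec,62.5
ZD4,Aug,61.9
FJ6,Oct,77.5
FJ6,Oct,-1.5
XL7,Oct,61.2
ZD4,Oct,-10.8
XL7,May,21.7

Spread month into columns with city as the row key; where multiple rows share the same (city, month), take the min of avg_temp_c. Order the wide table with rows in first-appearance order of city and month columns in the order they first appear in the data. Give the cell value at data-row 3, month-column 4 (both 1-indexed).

60.5

With rows in first-appearance order of city, row 3 is city=FJ3. month columns in first-appearance order: Dec, May, Apr, Aug, Oct; column 4 is Aug.
Long rows with city=FJ3, month=Aug: min(60.5, 63.3) = 60.5.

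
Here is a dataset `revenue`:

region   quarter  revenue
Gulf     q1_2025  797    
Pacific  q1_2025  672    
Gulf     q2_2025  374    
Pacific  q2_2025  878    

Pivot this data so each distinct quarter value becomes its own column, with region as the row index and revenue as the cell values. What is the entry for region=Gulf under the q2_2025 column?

374

Wide layout: rows indexed by region, columns are the 2 distinct quarter values (q1_2025, q2_2025).
Cell (region=Gulf, quarter=q2_2025) draws from the long row where region=Gulf and quarter=q2_2025, which has revenue=374.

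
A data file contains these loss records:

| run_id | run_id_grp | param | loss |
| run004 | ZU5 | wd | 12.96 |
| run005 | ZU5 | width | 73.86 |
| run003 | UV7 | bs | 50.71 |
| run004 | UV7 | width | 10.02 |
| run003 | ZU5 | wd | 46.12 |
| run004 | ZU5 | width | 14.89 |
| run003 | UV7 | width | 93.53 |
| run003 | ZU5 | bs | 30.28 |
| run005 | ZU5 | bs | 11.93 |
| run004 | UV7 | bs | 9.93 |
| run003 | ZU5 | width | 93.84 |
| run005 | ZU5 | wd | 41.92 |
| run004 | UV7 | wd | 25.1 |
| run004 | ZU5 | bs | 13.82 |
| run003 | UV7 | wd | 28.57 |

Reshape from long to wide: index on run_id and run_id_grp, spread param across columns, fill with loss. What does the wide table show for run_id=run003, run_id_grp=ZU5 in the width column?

93.84

Wide layout: rows indexed by run_id and run_id_grp, columns are the 3 distinct param values (wd, width, bs).
Cell (run_id=run003, run_id_grp=ZU5, param=width) draws from the long row where run_id=run003, run_id_grp=ZU5 and param=width, which has loss=93.84.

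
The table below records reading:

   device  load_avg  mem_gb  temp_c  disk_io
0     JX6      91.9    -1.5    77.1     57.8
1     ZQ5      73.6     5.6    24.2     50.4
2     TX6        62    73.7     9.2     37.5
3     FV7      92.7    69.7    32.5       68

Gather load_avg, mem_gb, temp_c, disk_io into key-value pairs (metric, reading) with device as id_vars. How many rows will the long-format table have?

4 device values × 4 melted columns = 16 rows.

16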